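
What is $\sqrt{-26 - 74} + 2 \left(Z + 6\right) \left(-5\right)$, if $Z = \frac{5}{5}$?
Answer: $-70 + 10 i \approx -70.0 + 10.0 i$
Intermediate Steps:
$Z = 1$ ($Z = 5 \cdot \frac{1}{5} = 1$)
$\sqrt{-26 - 74} + 2 \left(Z + 6\right) \left(-5\right) = \sqrt{-26 - 74} + 2 \left(1 + 6\right) \left(-5\right) = \sqrt{-100} + 2 \cdot 7 \left(-5\right) = 10 i + 2 \left(-35\right) = 10 i - 70 = -70 + 10 i$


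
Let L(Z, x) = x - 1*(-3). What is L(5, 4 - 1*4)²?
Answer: 9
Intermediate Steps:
L(Z, x) = 3 + x (L(Z, x) = x + 3 = 3 + x)
L(5, 4 - 1*4)² = (3 + (4 - 1*4))² = (3 + (4 - 4))² = (3 + 0)² = 3² = 9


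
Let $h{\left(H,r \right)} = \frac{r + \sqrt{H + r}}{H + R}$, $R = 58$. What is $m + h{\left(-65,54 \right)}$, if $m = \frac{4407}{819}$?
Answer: $- \frac{7}{3} - \frac{i \sqrt{11}}{7} \approx -2.3333 - 0.4738 i$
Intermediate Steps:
$m = \frac{113}{21}$ ($m = 4407 \cdot \frac{1}{819} = \frac{113}{21} \approx 5.381$)
$h{\left(H,r \right)} = \frac{r + \sqrt{H + r}}{58 + H}$ ($h{\left(H,r \right)} = \frac{r + \sqrt{H + r}}{H + 58} = \frac{r + \sqrt{H + r}}{58 + H}$)
$m + h{\left(-65,54 \right)} = \frac{113}{21} + \frac{54 + \sqrt{-65 + 54}}{58 - 65} = \frac{113}{21} + \frac{54 + \sqrt{-11}}{-7} = \frac{113}{21} - \frac{54 + i \sqrt{11}}{7} = \frac{113}{21} - \left(\frac{54}{7} + \frac{i \sqrt{11}}{7}\right) = - \frac{7}{3} - \frac{i \sqrt{11}}{7}$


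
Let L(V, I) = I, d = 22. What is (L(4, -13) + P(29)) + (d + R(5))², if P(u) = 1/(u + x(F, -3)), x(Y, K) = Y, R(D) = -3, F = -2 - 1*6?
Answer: 7309/21 ≈ 348.05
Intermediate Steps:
F = -8 (F = -2 - 6 = -8)
P(u) = 1/(-8 + u) (P(u) = 1/(u - 8) = 1/(-8 + u))
(L(4, -13) + P(29)) + (d + R(5))² = (-13 + 1/(-8 + 29)) + (22 - 3)² = (-13 + 1/21) + 19² = (-13 + 1/21) + 361 = -272/21 + 361 = 7309/21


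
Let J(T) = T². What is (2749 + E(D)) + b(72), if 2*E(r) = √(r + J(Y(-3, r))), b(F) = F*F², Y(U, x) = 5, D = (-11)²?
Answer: 375997 + √146/2 ≈ 3.7600e+5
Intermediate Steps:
D = 121
b(F) = F³
E(r) = √(25 + r)/2 (E(r) = √(r + 5²)/2 = √(r + 25)/2 = √(25 + r)/2)
(2749 + E(D)) + b(72) = (2749 + √(25 + 121)/2) + 72³ = (2749 + √146/2) + 373248 = 375997 + √146/2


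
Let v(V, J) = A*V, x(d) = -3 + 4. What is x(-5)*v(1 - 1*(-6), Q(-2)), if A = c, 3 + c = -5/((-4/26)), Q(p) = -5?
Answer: 413/2 ≈ 206.50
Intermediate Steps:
x(d) = 1
c = 59/2 (c = -3 - 5/((-4/26)) = -3 - 5/((-4*1/26)) = -3 - 5/(-2/13) = -3 - 5*(-13/2) = -3 + 65/2 = 59/2 ≈ 29.500)
A = 59/2 ≈ 29.500
v(V, J) = 59*V/2
x(-5)*v(1 - 1*(-6), Q(-2)) = 1*(59*(1 - 1*(-6))/2) = 1*(59*(1 + 6)/2) = 1*((59/2)*7) = 1*(413/2) = 413/2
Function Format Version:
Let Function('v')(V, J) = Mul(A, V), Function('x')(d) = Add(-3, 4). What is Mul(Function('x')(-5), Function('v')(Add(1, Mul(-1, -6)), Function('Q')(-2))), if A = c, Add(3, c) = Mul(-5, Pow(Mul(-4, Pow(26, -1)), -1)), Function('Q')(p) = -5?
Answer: Rational(413, 2) ≈ 206.50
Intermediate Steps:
Function('x')(d) = 1
c = Rational(59, 2) (c = Add(-3, Mul(-5, Pow(Mul(-4, Pow(26, -1)), -1))) = Add(-3, Mul(-5, Pow(Mul(-4, Rational(1, 26)), -1))) = Add(-3, Mul(-5, Pow(Rational(-2, 13), -1))) = Add(-3, Mul(-5, Rational(-13, 2))) = Add(-3, Rational(65, 2)) = Rational(59, 2) ≈ 29.500)
A = Rational(59, 2) ≈ 29.500
Function('v')(V, J) = Mul(Rational(59, 2), V)
Mul(Function('x')(-5), Function('v')(Add(1, Mul(-1, -6)), Function('Q')(-2))) = Mul(1, Mul(Rational(59, 2), Add(1, Mul(-1, -6)))) = Mul(1, Mul(Rational(59, 2), Add(1, 6))) = Mul(1, Mul(Rational(59, 2), 7)) = Mul(1, Rational(413, 2)) = Rational(413, 2)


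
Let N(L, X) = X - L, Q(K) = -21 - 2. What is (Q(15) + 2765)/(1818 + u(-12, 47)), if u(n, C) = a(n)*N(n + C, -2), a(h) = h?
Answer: 457/377 ≈ 1.2122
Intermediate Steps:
Q(K) = -23
u(n, C) = n*(-2 - C - n) (u(n, C) = n*(-2 - (n + C)) = n*(-2 - (C + n)) = n*(-2 + (-C - n)) = n*(-2 - C - n))
(Q(15) + 2765)/(1818 + u(-12, 47)) = (-23 + 2765)/(1818 - 1*(-12)*(2 + 47 - 12)) = 2742/(1818 - 1*(-12)*37) = 2742/(1818 + 444) = 2742/2262 = 2742*(1/2262) = 457/377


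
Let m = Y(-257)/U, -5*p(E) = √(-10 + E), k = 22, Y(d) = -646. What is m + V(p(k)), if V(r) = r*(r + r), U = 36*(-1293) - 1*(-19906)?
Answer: 327779/333025 ≈ 0.98425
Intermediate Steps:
U = -26642 (U = -46548 + 19906 = -26642)
p(E) = -√(-10 + E)/5
V(r) = 2*r² (V(r) = r*(2*r) = 2*r²)
m = 323/13321 (m = -646/(-26642) = -646*(-1/26642) = 323/13321 ≈ 0.024247)
m + V(p(k)) = 323/13321 + 2*(-√(-10 + 22)/5)² = 323/13321 + 2*(-2*√3/5)² = 323/13321 + 2*(12/25) = 323/13321 + 24/25 = 327779/333025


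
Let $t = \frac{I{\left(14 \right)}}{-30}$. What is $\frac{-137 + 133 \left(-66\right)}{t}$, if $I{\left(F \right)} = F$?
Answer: $\frac{133725}{7} \approx 19104.0$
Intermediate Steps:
$t = - \frac{7}{15}$ ($t = \frac{14}{-30} = 14 \left(- \frac{1}{30}\right) = - \frac{7}{15} \approx -0.46667$)
$\frac{-137 + 133 \left(-66\right)}{t} = \frac{-137 + 133 \left(-66\right)}{- \frac{7}{15}} = \left(-137 - 8778\right) \left(- \frac{15}{7}\right) = \left(-8915\right) \left(- \frac{15}{7}\right) = \frac{133725}{7}$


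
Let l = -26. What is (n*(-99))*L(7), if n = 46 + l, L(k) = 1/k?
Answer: -1980/7 ≈ -282.86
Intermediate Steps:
n = 20 (n = 46 - 26 = 20)
(n*(-99))*L(7) = (20*(-99))/7 = -1980*⅐ = -1980/7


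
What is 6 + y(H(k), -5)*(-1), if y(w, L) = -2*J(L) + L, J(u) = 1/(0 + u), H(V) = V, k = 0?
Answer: 53/5 ≈ 10.600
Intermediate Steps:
J(u) = 1/u
y(w, L) = L - 2/L (y(w, L) = -2/L + L = L - 2/L)
6 + y(H(k), -5)*(-1) = 6 + (-5 - 2/(-5))*(-1) = 6 + (-5 - 2*(-⅕))*(-1) = 6 + (-5 + ⅖)*(-1) = 6 - 23/5*(-1) = 6 + 23/5 = 53/5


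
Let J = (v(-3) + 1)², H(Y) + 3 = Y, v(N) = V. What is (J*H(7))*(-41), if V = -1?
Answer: 0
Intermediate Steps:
v(N) = -1
H(Y) = -3 + Y
J = 0 (J = (-1 + 1)² = 0² = 0)
(J*H(7))*(-41) = (0*(-3 + 7))*(-41) = (0*4)*(-41) = 0*(-41) = 0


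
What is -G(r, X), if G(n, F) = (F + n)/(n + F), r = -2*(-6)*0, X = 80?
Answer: -1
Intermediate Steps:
r = 0 (r = 12*0 = 0)
G(n, F) = 1 (G(n, F) = (F + n)/(F + n) = 1)
-G(r, X) = -1*1 = -1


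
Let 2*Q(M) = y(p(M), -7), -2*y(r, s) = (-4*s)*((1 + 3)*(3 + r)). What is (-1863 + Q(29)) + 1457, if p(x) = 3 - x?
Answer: 238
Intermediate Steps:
y(r, s) = 2*s*(12 + 4*r) (y(r, s) = -(-4*s)*(1 + 3)*(3 + r)/2 = -(-4*s)*4*(3 + r)/2 = -(-4*s)*(12 + 4*r)/2 = -(-2)*s*(12 + 4*r) = 2*s*(12 + 4*r))
Q(M) = -168 + 28*M (Q(M) = (8*(-7)*(3 + (3 - M)))/2 = (8*(-7)*(6 - M))/2 = (-336 + 56*M)/2 = -168 + 28*M)
(-1863 + Q(29)) + 1457 = (-1863 + (-168 + 28*29)) + 1457 = (-1863 + (-168 + 812)) + 1457 = (-1863 + 644) + 1457 = -1219 + 1457 = 238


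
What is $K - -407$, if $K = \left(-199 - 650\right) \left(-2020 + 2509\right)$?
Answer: $-414754$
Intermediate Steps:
$K = -415161$ ($K = \left(-849\right) 489 = -415161$)
$K - -407 = -415161 - -407 = -415161 + \left(-1135 + 1542\right) = -415161 + 407 = -414754$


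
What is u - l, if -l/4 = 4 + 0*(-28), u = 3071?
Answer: 3087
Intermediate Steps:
l = -16 (l = -4*(4 + 0*(-28)) = -4*(4 + 0) = -4*4 = -16)
u - l = 3071 - 1*(-16) = 3071 + 16 = 3087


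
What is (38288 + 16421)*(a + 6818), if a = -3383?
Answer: 187925415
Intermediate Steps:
(38288 + 16421)*(a + 6818) = (38288 + 16421)*(-3383 + 6818) = 54709*3435 = 187925415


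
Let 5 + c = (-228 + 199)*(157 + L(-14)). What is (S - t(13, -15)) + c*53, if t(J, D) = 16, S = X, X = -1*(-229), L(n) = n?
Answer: -219843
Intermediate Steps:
X = 229
S = 229
c = -4152 (c = -5 + (-228 + 199)*(157 - 14) = -5 - 29*143 = -5 - 4147 = -4152)
(S - t(13, -15)) + c*53 = (229 - 1*16) - 4152*53 = (229 - 16) - 220056 = 213 - 220056 = -219843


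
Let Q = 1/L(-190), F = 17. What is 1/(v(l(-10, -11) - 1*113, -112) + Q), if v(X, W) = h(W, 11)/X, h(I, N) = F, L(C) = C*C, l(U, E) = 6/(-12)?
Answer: -8194700/1227173 ≈ -6.6777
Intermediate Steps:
l(U, E) = -½ (l(U, E) = 6*(-1/12) = -½)
L(C) = C²
h(I, N) = 17
Q = 1/36100 (Q = 1/((-190)²) = 1/36100 ≈ 2.7701e-5)
v(X, W) = 17/X
1/(v(l(-10, -11) - 1*113, -112) + Q) = 1/(17/(-½ - 1*113) + 1/36100) = 1/(17/(-½ - 113) + 1/36100) = 1/(17/(-227/2) + 1/36100) = 1/(17*(-2/227) + 1/36100) = 1/(-34/227 + 1/36100) = 1/(-1227173/8194700) = -8194700/1227173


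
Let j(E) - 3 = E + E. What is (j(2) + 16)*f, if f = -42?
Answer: -966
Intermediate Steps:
j(E) = 3 + 2*E (j(E) = 3 + (E + E) = 3 + 2*E)
(j(2) + 16)*f = ((3 + 2*2) + 16)*(-42) = ((3 + 4) + 16)*(-42) = (7 + 16)*(-42) = 23*(-42) = -966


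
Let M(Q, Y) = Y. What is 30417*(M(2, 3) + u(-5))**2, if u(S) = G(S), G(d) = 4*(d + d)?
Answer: 41640873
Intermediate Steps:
G(d) = 8*d (G(d) = 4*(2*d) = 8*d)
u(S) = 8*S
30417*(M(2, 3) + u(-5))**2 = 30417*(3 + 8*(-5))**2 = 30417*(3 - 40)**2 = 30417*(-37)**2 = 30417*1369 = 41640873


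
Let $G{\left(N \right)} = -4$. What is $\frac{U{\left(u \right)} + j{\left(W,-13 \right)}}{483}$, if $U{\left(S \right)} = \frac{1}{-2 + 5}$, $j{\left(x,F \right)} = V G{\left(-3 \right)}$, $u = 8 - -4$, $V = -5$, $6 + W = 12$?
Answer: $\frac{61}{1449} \approx 0.042098$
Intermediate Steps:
$W = 6$ ($W = -6 + 12 = 6$)
$u = 12$ ($u = 8 + 4 = 12$)
$j{\left(x,F \right)} = 20$ ($j{\left(x,F \right)} = \left(-5\right) \left(-4\right) = 20$)
$U{\left(S \right)} = \frac{1}{3}$
$\frac{U{\left(u \right)} + j{\left(W,-13 \right)}}{483} = \frac{\frac{1}{3} + 20}{483} = \frac{61}{3} \cdot \frac{1}{483} = \frac{61}{1449}$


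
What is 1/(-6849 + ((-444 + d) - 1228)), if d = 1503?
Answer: -1/7018 ≈ -0.00014249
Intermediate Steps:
1/(-6849 + ((-444 + d) - 1228)) = 1/(-6849 + ((-444 + 1503) - 1228)) = 1/(-6849 + (1059 - 1228)) = 1/(-6849 - 169) = 1/(-7018) = -1/7018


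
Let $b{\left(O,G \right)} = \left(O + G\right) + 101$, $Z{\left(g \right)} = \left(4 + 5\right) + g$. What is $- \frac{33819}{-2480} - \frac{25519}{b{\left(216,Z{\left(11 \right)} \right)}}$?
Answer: $- \frac{51890117}{835760} \approx -62.087$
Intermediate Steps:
$Z{\left(g \right)} = 9 + g$
$b{\left(O,G \right)} = 101 + G + O$ ($b{\left(O,G \right)} = \left(G + O\right) + 101 = 101 + G + O$)
$- \frac{33819}{-2480} - \frac{25519}{b{\left(216,Z{\left(11 \right)} \right)}} = - \frac{33819}{-2480} - \frac{25519}{101 + \left(9 + 11\right) + 216} = \left(-33819\right) \left(- \frac{1}{2480}\right) - \frac{25519}{101 + 20 + 216} = \frac{33819}{2480} - \frac{25519}{337} = - \frac{51890117}{835760}$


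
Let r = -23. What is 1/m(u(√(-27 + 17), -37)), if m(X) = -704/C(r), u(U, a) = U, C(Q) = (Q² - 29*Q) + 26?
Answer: -611/352 ≈ -1.7358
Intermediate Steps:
C(Q) = 26 + Q² - 29*Q
m(X) = -352/611 (m(X) = -704/(26 + (-23)² - 29*(-23)) = -704/(26 + 529 + 667) = -704/1222 = -704*1/1222 = -352/611)
1/m(u(√(-27 + 17), -37)) = 1/(-352/611) = -611/352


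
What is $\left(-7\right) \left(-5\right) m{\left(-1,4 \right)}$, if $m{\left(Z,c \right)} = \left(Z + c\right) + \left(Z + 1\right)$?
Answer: $105$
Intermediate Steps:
$m{\left(Z,c \right)} = 1 + c + 2 Z$ ($m{\left(Z,c \right)} = \left(Z + c\right) + \left(1 + Z\right) = 1 + c + 2 Z$)
$\left(-7\right) \left(-5\right) m{\left(-1,4 \right)} = \left(-7\right) \left(-5\right) \left(1 + 4 + 2 \left(-1\right)\right) = 35 \left(1 + 4 - 2\right) = 35 \cdot 3 = 105$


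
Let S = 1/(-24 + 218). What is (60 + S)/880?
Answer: 11641/170720 ≈ 0.068188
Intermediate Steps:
S = 1/194 ≈ 0.0051546
(60 + S)/880 = (60 + 1/194)/880 = (11641/194)*(1/880) = 11641/170720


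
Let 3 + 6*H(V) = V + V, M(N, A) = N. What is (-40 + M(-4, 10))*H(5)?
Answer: -154/3 ≈ -51.333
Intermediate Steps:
H(V) = -1/2 + V/3 (H(V) = -1/2 + (V + V)/6 = -1/2 + (2*V)/6 = -1/2 + V/3)
(-40 + M(-4, 10))*H(5) = (-40 - 4)*(-1/2 + (1/3)*5) = -44*(-1/2 + 5/3) = -44*7/6 = -154/3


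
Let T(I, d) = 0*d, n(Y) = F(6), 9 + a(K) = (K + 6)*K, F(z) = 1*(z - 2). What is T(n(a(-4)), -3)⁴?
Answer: 0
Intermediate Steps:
F(z) = -2 + z (F(z) = 1*(-2 + z) = -2 + z)
a(K) = -9 + K*(6 + K) (a(K) = -9 + (K + 6)*K = -9 + (6 + K)*K = -9 + K*(6 + K))
n(Y) = 4 (n(Y) = -2 + 6 = 4)
T(I, d) = 0
T(n(a(-4)), -3)⁴ = 0⁴ = 0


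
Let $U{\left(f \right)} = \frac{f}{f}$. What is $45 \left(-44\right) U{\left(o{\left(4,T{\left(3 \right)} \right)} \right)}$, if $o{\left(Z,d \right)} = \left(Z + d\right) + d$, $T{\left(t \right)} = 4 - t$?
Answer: $-1980$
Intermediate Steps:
$o{\left(Z,d \right)} = Z + 2 d$
$U{\left(f \right)} = 1$
$45 \left(-44\right) U{\left(o{\left(4,T{\left(3 \right)} \right)} \right)} = 45 \left(-44\right) 1 = \left(-1980\right) 1 = -1980$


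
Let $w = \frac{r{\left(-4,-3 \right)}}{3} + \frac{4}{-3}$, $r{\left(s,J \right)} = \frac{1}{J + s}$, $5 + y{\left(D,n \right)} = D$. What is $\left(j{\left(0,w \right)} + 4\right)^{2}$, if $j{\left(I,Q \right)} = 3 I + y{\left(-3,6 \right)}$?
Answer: $16$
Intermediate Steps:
$y{\left(D,n \right)} = -5 + D$
$w = - \frac{29}{21}$ ($w = \frac{1}{\left(-3 - 4\right) 3} + \frac{4}{-3} = \frac{1}{-7} \cdot \frac{1}{3} + 4 \left(- \frac{1}{3}\right) = \left(- \frac{1}{7}\right) \frac{1}{3} - \frac{4}{3} = - \frac{1}{21} - \frac{4}{3} = - \frac{29}{21} \approx -1.381$)
$j{\left(I,Q \right)} = -8 + 3 I$ ($j{\left(I,Q \right)} = 3 I - 8 = -8 + 3 I$)
$\left(j{\left(0,w \right)} + 4\right)^{2} = \left(\left(-8 + 3 \cdot 0\right) + 4\right)^{2} = \left(\left(-8 + 0\right) + 4\right)^{2} = \left(-8 + 4\right)^{2} = \left(-4\right)^{2} = 16$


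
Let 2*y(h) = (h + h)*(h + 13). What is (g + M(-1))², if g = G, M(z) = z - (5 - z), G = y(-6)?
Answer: 2401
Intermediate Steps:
y(h) = h*(13 + h) (y(h) = ((h + h)*(h + 13))/2 = ((2*h)*(13 + h))/2 = (2*h*(13 + h))/2 = h*(13 + h))
G = -42 (G = -6*(13 - 6) = -6*7 = -42)
M(z) = -5 + 2*z (M(z) = z + (-5 + z) = -5 + 2*z)
g = -42
(g + M(-1))² = (-42 + (-5 + 2*(-1)))² = (-42 + (-5 - 2))² = (-42 - 7)² = (-49)² = 2401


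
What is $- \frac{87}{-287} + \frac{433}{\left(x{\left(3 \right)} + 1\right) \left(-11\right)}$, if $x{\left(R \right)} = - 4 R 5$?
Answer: $\frac{180734}{186263} \approx 0.97032$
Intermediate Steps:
$x{\left(R \right)} = - 20 R$
$- \frac{87}{-287} + \frac{433}{\left(x{\left(3 \right)} + 1\right) \left(-11\right)} = - \frac{87}{-287} + \frac{433}{\left(\left(-20\right) 3 + 1\right) \left(-11\right)} = \left(-87\right) \left(- \frac{1}{287}\right) + \frac{433}{\left(-60 + 1\right) \left(-11\right)} = \frac{87}{287} + \frac{433}{\left(-59\right) \left(-11\right)} = \frac{87}{287} + \frac{433}{649} = \frac{180734}{186263}$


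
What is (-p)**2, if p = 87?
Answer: 7569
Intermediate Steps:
(-p)**2 = (-1*87)**2 = (-87)**2 = 7569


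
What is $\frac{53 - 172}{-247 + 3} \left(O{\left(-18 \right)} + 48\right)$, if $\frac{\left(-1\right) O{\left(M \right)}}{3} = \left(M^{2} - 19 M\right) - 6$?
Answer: $- \frac{57477}{61} \approx -942.25$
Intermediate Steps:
$O{\left(M \right)} = 18 - 3 M^{2} + 57 M$ ($O{\left(M \right)} = - 3 \left(\left(M^{2} - 19 M\right) - 6\right) = - 3 \left(-6 + M^{2} - 19 M\right) = 18 - 3 M^{2} + 57 M$)
$\frac{53 - 172}{-247 + 3} \left(O{\left(-18 \right)} + 48\right) = \frac{53 - 172}{-247 + 3} \left(\left(18 - 3 \left(-18\right)^{2} + 57 \left(-18\right)\right) + 48\right) = - \frac{119}{-244} \left(\left(18 - 972 - 1026\right) + 48\right) = \left(-119\right) \left(- \frac{1}{244}\right) \left(\left(18 - 972 - 1026\right) + 48\right) = \frac{119 \left(-1980 + 48\right)}{244} = \frac{119}{244} \left(-1932\right) = - \frac{57477}{61}$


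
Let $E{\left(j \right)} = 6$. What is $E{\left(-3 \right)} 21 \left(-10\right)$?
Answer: $-1260$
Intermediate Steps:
$E{\left(-3 \right)} 21 \left(-10\right) = 6 \cdot 21 \left(-10\right) = 126 \left(-10\right) = -1260$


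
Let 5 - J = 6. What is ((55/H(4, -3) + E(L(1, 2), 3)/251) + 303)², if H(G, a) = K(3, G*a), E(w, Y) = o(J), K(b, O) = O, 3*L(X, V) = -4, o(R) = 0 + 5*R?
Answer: 807789310441/9072144 ≈ 89041.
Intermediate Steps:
J = -1 (J = 5 - 1*6 = 5 - 6 = -1)
o(R) = 5*R
L(X, V) = -4/3 (L(X, V) = (⅓)*(-4) = -4/3)
E(w, Y) = -5 (E(w, Y) = 5*(-1) = -5)
H(G, a) = G*a
((55/H(4, -3) + E(L(1, 2), 3)/251) + 303)² = ((55/((4*(-3))) - 5/251) + 303)² = ((55/(-12) - 5*1/251) + 303)² = ((55*(-1/12) - 5/251) + 303)² = ((-55/12 - 5/251) + 303)² = (-13865/3012 + 303)² = (898771/3012)² = 807789310441/9072144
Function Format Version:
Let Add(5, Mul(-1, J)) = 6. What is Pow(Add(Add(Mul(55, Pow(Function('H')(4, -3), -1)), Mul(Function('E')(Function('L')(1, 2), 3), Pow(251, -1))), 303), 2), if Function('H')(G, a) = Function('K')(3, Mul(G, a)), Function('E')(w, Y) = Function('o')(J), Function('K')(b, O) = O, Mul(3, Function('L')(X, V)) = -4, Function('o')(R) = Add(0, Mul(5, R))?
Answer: Rational(807789310441, 9072144) ≈ 89041.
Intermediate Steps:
J = -1 (J = Add(5, Mul(-1, 6)) = Add(5, -6) = -1)
Function('o')(R) = Mul(5, R)
Function('L')(X, V) = Rational(-4, 3) (Function('L')(X, V) = Mul(Rational(1, 3), -4) = Rational(-4, 3))
Function('E')(w, Y) = -5 (Function('E')(w, Y) = Mul(5, -1) = -5)
Function('H')(G, a) = Mul(G, a)
Pow(Add(Add(Mul(55, Pow(Function('H')(4, -3), -1)), Mul(Function('E')(Function('L')(1, 2), 3), Pow(251, -1))), 303), 2) = Pow(Add(Add(Mul(55, Pow(Mul(4, -3), -1)), Mul(-5, Pow(251, -1))), 303), 2) = Pow(Add(Add(Mul(55, Pow(-12, -1)), Mul(-5, Rational(1, 251))), 303), 2) = Pow(Add(Add(Mul(55, Rational(-1, 12)), Rational(-5, 251)), 303), 2) = Pow(Add(Add(Rational(-55, 12), Rational(-5, 251)), 303), 2) = Pow(Add(Rational(-13865, 3012), 303), 2) = Pow(Rational(898771, 3012), 2) = Rational(807789310441, 9072144)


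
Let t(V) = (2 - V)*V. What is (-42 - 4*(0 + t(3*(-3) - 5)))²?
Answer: 729316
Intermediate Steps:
t(V) = V*(2 - V)
(-42 - 4*(0 + t(3*(-3) - 5)))² = (-42 - 4*(0 + (3*(-3) - 5)*(2 - (3*(-3) - 5))))² = (-42 - 4*(0 + (-9 - 5)*(2 - (-9 - 5))))² = (-42 - 4*(0 - 14*(2 - 1*(-14))))² = (-42 - 4*(0 - 14*(2 + 14)))² = (-42 - 4*(0 - 14*16))² = (-42 - 4*(0 - 224))² = (-42 - 4*(-224))² = (-42 + 896)² = 854² = 729316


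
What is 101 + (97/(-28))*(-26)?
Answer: 2675/14 ≈ 191.07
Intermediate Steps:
101 + (97/(-28))*(-26) = 101 + (97*(-1/28))*(-26) = 101 - 97/28*(-26) = 101 + 1261/14 = 2675/14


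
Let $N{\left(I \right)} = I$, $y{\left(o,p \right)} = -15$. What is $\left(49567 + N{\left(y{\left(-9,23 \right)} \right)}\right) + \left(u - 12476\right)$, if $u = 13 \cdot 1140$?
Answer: $51896$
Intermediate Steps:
$u = 14820$
$\left(49567 + N{\left(y{\left(-9,23 \right)} \right)}\right) + \left(u - 12476\right) = \left(49567 - 15\right) + \left(14820 - 12476\right) = 49552 + \left(14820 - 12476\right) = 49552 + 2344 = 51896$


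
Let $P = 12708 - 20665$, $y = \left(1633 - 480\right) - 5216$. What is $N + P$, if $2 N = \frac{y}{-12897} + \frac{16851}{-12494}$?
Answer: $- \frac{2564470832077}{322270236} \approx -7957.5$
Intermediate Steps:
$y = -4063$ ($y = 1153 - 5216 = -4063$)
$P = -7957$
$N = - \frac{166564225}{322270236}$ ($N = \frac{- \frac{4063}{-12897} + \frac{16851}{-12494}}{2} = \frac{\left(-4063\right) \left(- \frac{1}{12897}\right) + 16851 \left(- \frac{1}{12494}\right)}{2} = \frac{\frac{4063}{12897} - \frac{16851}{12494}}{2} = \frac{1}{2} \left(- \frac{166564225}{161135118}\right) = - \frac{166564225}{322270236} \approx -0.51685$)
$N + P = - \frac{166564225}{322270236} - 7957 = - \frac{2564470832077}{322270236}$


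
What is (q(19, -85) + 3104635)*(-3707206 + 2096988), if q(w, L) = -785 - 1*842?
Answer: -4996519335744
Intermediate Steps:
q(w, L) = -1627 (q(w, L) = -785 - 842 = -1627)
(q(19, -85) + 3104635)*(-3707206 + 2096988) = (-1627 + 3104635)*(-3707206 + 2096988) = 3103008*(-1610218) = -4996519335744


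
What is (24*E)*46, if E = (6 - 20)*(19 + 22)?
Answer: -633696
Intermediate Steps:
E = -574 (E = -14*41 = -574)
(24*E)*46 = (24*(-574))*46 = -13776*46 = -633696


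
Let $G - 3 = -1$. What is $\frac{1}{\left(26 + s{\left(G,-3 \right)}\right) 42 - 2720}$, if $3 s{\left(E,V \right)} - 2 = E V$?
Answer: $- \frac{1}{1684} \approx -0.00059382$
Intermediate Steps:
$G = 2$ ($G = 3 - 1 = 2$)
$s{\left(E,V \right)} = \frac{2}{3} + \frac{E V}{3}$
$\frac{1}{\left(26 + s{\left(G,-3 \right)}\right) 42 - 2720} = \frac{1}{\left(26 + \left(\frac{2}{3} + \frac{1}{3} \cdot 2 \left(-3\right)\right)\right) 42 - 2720} = \frac{1}{\left(26 + \left(\frac{2}{3} - 2\right)\right) 42 - 2720} = \frac{1}{\left(26 - \frac{4}{3}\right) 42 - 2720} = \frac{1}{\frac{74}{3} \cdot 42 - 2720} = \frac{1}{1036 - 2720} = \frac{1}{-1684} = - \frac{1}{1684}$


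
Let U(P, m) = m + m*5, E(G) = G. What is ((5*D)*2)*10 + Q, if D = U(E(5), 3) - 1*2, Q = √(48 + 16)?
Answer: 1608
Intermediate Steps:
Q = 8 (Q = √64 = 8)
U(P, m) = 6*m (U(P, m) = m + 5*m = 6*m)
D = 16 (D = 6*3 - 1*2 = 18 - 2 = 16)
((5*D)*2)*10 + Q = ((5*16)*2)*10 + 8 = (80*2)*10 + 8 = 160*10 + 8 = 1600 + 8 = 1608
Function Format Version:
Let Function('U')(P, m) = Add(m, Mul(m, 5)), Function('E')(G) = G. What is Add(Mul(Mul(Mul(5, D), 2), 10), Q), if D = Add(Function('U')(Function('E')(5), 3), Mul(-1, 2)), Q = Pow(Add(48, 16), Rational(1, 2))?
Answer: 1608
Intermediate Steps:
Q = 8 (Q = Pow(64, Rational(1, 2)) = 8)
Function('U')(P, m) = Mul(6, m) (Function('U')(P, m) = Add(m, Mul(5, m)) = Mul(6, m))
D = 16 (D = Add(Mul(6, 3), Mul(-1, 2)) = Add(18, -2) = 16)
Add(Mul(Mul(Mul(5, D), 2), 10), Q) = Add(Mul(Mul(Mul(5, 16), 2), 10), 8) = Add(Mul(Mul(80, 2), 10), 8) = Add(Mul(160, 10), 8) = Add(1600, 8) = 1608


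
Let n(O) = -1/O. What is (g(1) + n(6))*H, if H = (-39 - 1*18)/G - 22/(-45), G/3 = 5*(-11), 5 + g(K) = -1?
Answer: -15281/2970 ≈ -5.1451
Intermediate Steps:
g(K) = -6 (g(K) = -5 - 1 = -6)
G = -165 (G = 3*(5*(-11)) = 3*(-55) = -165)
H = 413/495 (H = (-39 - 1*18)/(-165) - 22/(-45) = (-39 - 18)*(-1/165) - 22*(-1/45) = -57*(-1/165) + 22/45 = 19/55 + 22/45 = 413/495 ≈ 0.83434)
(g(1) + n(6))*H = (-6 - 1/6)*(413/495) = (-6 - 1*⅙)*(413/495) = (-6 - ⅙)*(413/495) = -37/6*413/495 = -15281/2970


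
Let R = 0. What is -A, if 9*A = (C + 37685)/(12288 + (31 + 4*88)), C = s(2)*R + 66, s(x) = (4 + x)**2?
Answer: -37751/114039 ≈ -0.33104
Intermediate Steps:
C = 66 (C = (4 + 2)**2*0 + 66 = 6**2*0 + 66 = 36*0 + 66 = 0 + 66 = 66)
A = 37751/114039 (A = ((66 + 37685)/(12288 + (31 + 4*88)))/9 = (37751/(12288 + (31 + 352)))/9 = (37751/(12288 + 383))/9 = (37751/12671)/9 = (37751*(1/12671))/9 = (1/9)*(37751/12671) = 37751/114039 ≈ 0.33104)
-A = -1*37751/114039 = -37751/114039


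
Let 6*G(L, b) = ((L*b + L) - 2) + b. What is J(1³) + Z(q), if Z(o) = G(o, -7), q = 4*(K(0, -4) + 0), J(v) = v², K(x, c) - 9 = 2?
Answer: -89/2 ≈ -44.500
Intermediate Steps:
K(x, c) = 11 (K(x, c) = 9 + 2 = 11)
q = 44 (q = 4*(11 + 0) = 4*11 = 44)
G(L, b) = -⅓ + L/6 + b/6 + L*b/6 (G(L, b) = (((L*b + L) - 2) + b)/6 = (((L + L*b) - 2) + b)/6 = ((-2 + L + L*b) + b)/6 = (-2 + L + b + L*b)/6 = -⅓ + L/6 + b/6 + L*b/6)
Z(o) = -3/2 - o (Z(o) = -⅓ + o/6 + (⅙)*(-7) + (⅙)*o*(-7) = -⅓ + o/6 - 7/6 - 7*o/6 = -3/2 - o)
J(1³) + Z(q) = (1³)² + (-3/2 - 1*44) = 1² + (-3/2 - 44) = 1 - 91/2 = -89/2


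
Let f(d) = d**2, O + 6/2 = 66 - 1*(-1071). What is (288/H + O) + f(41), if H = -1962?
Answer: 306819/109 ≈ 2814.9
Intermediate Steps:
O = 1134 (O = -3 + (66 - 1*(-1071)) = -3 + (66 + 1071) = -3 + 1137 = 1134)
(288/H + O) + f(41) = (288/(-1962) + 1134) + 41**2 = (288*(-1/1962) + 1134) + 1681 = (-16/109 + 1134) + 1681 = 123590/109 + 1681 = 306819/109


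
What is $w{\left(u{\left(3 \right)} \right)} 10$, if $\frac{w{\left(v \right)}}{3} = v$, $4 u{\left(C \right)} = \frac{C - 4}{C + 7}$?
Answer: $- \frac{3}{4} \approx -0.75$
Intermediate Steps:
$u{\left(C \right)} = \frac{-4 + C}{4 \left(7 + C\right)}$ ($u{\left(C \right)} = \frac{\left(C - 4\right) \frac{1}{C + 7}}{4} = \frac{\left(-4 + C\right) \frac{1}{7 + C}}{4} = \frac{\frac{1}{7 + C} \left(-4 + C\right)}{4} = \frac{-4 + C}{4 \left(7 + C\right)}$)
$w{\left(v \right)} = 3 v$
$w{\left(u{\left(3 \right)} \right)} 10 = 3 \frac{-4 + 3}{4 \left(7 + 3\right)} 10 = 3 \cdot \frac{1}{4} \cdot \frac{1}{10} \left(-1\right) 10 = 3 \left(- \frac{1}{40}\right) 10 = \left(- \frac{3}{40}\right) 10 = - \frac{3}{4}$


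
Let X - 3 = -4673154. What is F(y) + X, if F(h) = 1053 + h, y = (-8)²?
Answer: -4672034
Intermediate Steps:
y = 64
X = -4673151 (X = 3 - 4673154 = -4673151)
F(y) + X = (1053 + 64) - 4673151 = 1117 - 4673151 = -4672034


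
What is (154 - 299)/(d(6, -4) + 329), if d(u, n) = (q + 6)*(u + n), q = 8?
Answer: -145/357 ≈ -0.40616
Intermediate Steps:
d(u, n) = 14*n + 14*u (d(u, n) = (8 + 6)*(u + n) = 14*(n + u) = 14*n + 14*u)
(154 - 299)/(d(6, -4) + 329) = (154 - 299)/((14*(-4) + 14*6) + 329) = -145/((-56 + 84) + 329) = -145/(28 + 329) = -145/357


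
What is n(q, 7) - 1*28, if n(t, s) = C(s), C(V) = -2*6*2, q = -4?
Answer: -52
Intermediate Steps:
C(V) = -24 (C(V) = -12*2 = -24)
n(t, s) = -24
n(q, 7) - 1*28 = -24 - 1*28 = -24 - 28 = -52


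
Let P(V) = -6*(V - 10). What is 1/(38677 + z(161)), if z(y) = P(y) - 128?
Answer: 1/37643 ≈ 2.6565e-5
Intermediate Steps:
P(V) = 60 - 6*V (P(V) = -6*(-10 + V) = 60 - 6*V)
z(y) = -68 - 6*y (z(y) = (60 - 6*y) - 128 = -68 - 6*y)
1/(38677 + z(161)) = 1/(38677 + (-68 - 6*161)) = 1/(38677 + (-68 - 966)) = 1/(38677 - 1034) = 1/37643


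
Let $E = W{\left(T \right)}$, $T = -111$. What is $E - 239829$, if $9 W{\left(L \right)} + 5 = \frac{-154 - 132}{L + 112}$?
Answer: $- \frac{719584}{3} \approx -2.3986 \cdot 10^{5}$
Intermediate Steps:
$W{\left(L \right)} = - \frac{5}{9} - \frac{286}{9 \left(112 + L\right)}$ ($W{\left(L \right)} = - \frac{5}{9} + \frac{\left(-154 - 132\right) \frac{1}{L + 112}}{9} = - \frac{5}{9} + \frac{\left(-286\right) \frac{1}{112 + L}}{9} = - \frac{5}{9} - \frac{286}{9 \left(112 + L\right)}$)
$E = - \frac{97}{3}$ ($E = \frac{-846 - -555}{9 \left(112 - 111\right)} = \frac{-846 + 555}{9 \cdot 1} = \frac{1}{9} \cdot 1 \left(-291\right) = - \frac{97}{3} \approx -32.333$)
$E - 239829 = - \frac{97}{3} - 239829 = - \frac{719584}{3}$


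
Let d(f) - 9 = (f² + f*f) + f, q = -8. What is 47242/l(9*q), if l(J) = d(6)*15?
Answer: 47242/1305 ≈ 36.201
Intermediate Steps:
d(f) = 9 + f + 2*f² (d(f) = 9 + ((f² + f*f) + f) = 9 + ((f² + f²) + f) = 9 + (2*f² + f) = 9 + (f + 2*f²) = 9 + f + 2*f²)
l(J) = 1305 (l(J) = (9 + 6 + 2*6²)*15 = (9 + 6 + 2*36)*15 = (9 + 6 + 72)*15 = 87*15 = 1305)
47242/l(9*q) = 47242/1305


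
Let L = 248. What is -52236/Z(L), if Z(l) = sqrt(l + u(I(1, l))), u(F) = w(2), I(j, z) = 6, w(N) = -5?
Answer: -5804*sqrt(3)/3 ≈ -3350.9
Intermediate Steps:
u(F) = -5
Z(l) = sqrt(-5 + l) (Z(l) = sqrt(l - 5) = sqrt(-5 + l))
-52236/Z(L) = -52236/sqrt(-5 + 248) = -52236*sqrt(3)/27 = -5804*sqrt(3)/3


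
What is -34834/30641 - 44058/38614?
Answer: -1347530627/591585787 ≈ -2.2778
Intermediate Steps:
-34834/30641 - 44058/38614 = -34834*1/30641 - 44058*1/38614 = -34834/30641 - 22029/19307 = -1347530627/591585787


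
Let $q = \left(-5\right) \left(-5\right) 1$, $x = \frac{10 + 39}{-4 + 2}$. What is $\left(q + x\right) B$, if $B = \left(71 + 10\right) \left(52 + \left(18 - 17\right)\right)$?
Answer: $\frac{4293}{2} \approx 2146.5$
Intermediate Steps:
$x = - \frac{49}{2}$ ($x = \frac{49}{-2} = 49 \left(- \frac{1}{2}\right) = - \frac{49}{2} \approx -24.5$)
$q = 25$ ($q = 25 \cdot 1 = 25$)
$B = 4293$ ($B = 81 \left(52 + 1\right) = 81 \cdot 53 = 4293$)
$\left(q + x\right) B = \left(25 - \frac{49}{2}\right) 4293 = \frac{1}{2} \cdot 4293 = \frac{4293}{2}$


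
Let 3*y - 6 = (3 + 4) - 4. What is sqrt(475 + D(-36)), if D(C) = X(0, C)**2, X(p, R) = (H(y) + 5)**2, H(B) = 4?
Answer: 2*sqrt(1759) ≈ 83.881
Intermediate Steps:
y = 3 (y = 2 + ((3 + 4) - 4)/3 = 2 + (7 - 4)/3 = 2 + (1/3)*3 = 2 + 1 = 3)
X(p, R) = 81 (X(p, R) = (4 + 5)**2 = 9**2 = 81)
D(C) = 6561 (D(C) = 81**2 = 6561)
sqrt(475 + D(-36)) = sqrt(475 + 6561) = sqrt(7036) = 2*sqrt(1759)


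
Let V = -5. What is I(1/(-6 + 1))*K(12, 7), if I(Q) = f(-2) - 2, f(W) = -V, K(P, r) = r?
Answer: 21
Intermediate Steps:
f(W) = 5 (f(W) = -1*(-5) = 5)
I(Q) = 3 (I(Q) = 5 - 2 = 3)
I(1/(-6 + 1))*K(12, 7) = 3*7 = 21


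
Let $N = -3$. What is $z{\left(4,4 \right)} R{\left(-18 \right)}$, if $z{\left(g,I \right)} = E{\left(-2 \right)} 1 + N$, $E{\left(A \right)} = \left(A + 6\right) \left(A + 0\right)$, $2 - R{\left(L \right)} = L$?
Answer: $-220$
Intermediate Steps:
$R{\left(L \right)} = 2 - L$
$E{\left(A \right)} = A \left(6 + A\right)$ ($E{\left(A \right)} = \left(6 + A\right) A = A \left(6 + A\right)$)
$z{\left(g,I \right)} = -11$ ($z{\left(g,I \right)} = - 2 \left(6 - 2\right) 1 - 3 = \left(-2\right) 4 \cdot 1 - 3 = \left(-8\right) 1 - 3 = -8 - 3 = -11$)
$z{\left(4,4 \right)} R{\left(-18 \right)} = - 11 \left(2 - -18\right) = - 11 \left(2 + 18\right) = \left(-11\right) 20 = -220$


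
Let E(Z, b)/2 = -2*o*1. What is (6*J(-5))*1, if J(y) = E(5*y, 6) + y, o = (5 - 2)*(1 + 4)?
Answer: -390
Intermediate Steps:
o = 15 (o = 3*5 = 15)
E(Z, b) = -60 (E(Z, b) = 2*(-2*15*1) = 2*(-30*1) = 2*(-30) = -60)
J(y) = -60 + y
(6*J(-5))*1 = (6*(-60 - 5))*1 = (6*(-65))*1 = -390*1 = -390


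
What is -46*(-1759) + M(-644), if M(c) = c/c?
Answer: 80915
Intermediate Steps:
M(c) = 1
-46*(-1759) + M(-644) = -46*(-1759) + 1 = 80914 + 1 = 80915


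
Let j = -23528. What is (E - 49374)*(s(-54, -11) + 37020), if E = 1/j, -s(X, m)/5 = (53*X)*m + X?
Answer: 17442497167095/2941 ≈ 5.9308e+9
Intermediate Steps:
s(X, m) = -5*X - 265*X*m (s(X, m) = -5*((53*X)*m + X) = -5*(53*X*m + X) = -5*(X + 53*X*m) = -5*X - 265*X*m)
E = -1/23528 (E = 1/(-23528) = -1/23528 ≈ -4.2503e-5)
(E - 49374)*(s(-54, -11) + 37020) = (-1/23528 - 49374)*(-5*(-54)*(1 + 53*(-11)) + 37020) = -1161671473*(-5*(-54)*(1 - 583) + 37020)/23528 = -1161671473*(-5*(-54)*(-582) + 37020)/23528 = -1161671473*(-157140 + 37020)/23528 = -1161671473/23528*(-120120) = 17442497167095/2941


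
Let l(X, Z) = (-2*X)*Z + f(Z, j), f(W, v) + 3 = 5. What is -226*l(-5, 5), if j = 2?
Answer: -11752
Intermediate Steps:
f(W, v) = 2 (f(W, v) = -3 + 5 = 2)
l(X, Z) = 2 - 2*X*Z (l(X, Z) = (-2*X)*Z + 2 = -2*X*Z + 2 = 2 - 2*X*Z)
-226*l(-5, 5) = -226*(2 - 2*(-5)*5) = -226*(2 + 50) = -226*52 = -11752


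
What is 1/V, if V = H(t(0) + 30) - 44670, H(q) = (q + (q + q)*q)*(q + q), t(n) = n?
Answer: 1/65130 ≈ 1.5354e-5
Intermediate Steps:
H(q) = 2*q*(q + 2*q**2) (H(q) = (q + (2*q)*q)*(2*q) = (q + 2*q**2)*(2*q) = 2*q*(q + 2*q**2))
V = 65130 (V = (0 + 30)**2*(2 + 4*(0 + 30)) - 44670 = 30**2*(2 + 4*30) - 44670 = 900*(2 + 120) - 44670 = 900*122 - 44670 = 109800 - 44670 = 65130)
1/V = 1/65130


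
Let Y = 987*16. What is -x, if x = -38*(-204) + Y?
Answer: -23544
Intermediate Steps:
Y = 15792
x = 23544 (x = -38*(-204) + 15792 = 7752 + 15792 = 23544)
-x = -1*23544 = -23544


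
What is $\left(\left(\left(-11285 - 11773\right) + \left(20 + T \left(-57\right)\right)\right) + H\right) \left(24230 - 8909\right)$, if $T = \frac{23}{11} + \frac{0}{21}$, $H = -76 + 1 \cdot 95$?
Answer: $- \frac{3899500920}{11} \approx -3.545 \cdot 10^{8}$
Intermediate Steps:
$H = 19$ ($H = -76 + 95 = 19$)
$T = \frac{23}{11}$ ($T = 23 \cdot \frac{1}{11} + 0 \cdot \frac{1}{21} = \frac{23}{11} + 0 = \frac{23}{11} \approx 2.0909$)
$\left(\left(\left(-11285 - 11773\right) + \left(20 + T \left(-57\right)\right)\right) + H\right) \left(24230 - 8909\right) = \left(\left(\left(-11285 - 11773\right) + \left(20 + \frac{23}{11} \left(-57\right)\right)\right) + 19\right) \left(24230 - 8909\right) = \left(\left(-23058 + \left(20 - \frac{1311}{11}\right)\right) + 19\right) 15321 = \left(\left(-23058 - \frac{1091}{11}\right) + 19\right) 15321 = \left(- \frac{254729}{11} + 19\right) 15321 = \left(- \frac{254520}{11}\right) 15321 = - \frac{3899500920}{11}$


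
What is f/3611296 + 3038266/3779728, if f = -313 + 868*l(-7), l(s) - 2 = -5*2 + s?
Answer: 682605171207/853107287968 ≈ 0.80014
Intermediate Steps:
l(s) = -8 + s (l(s) = 2 + (-5*2 + s) = 2 + (-10 + s) = -8 + s)
f = -13333 (f = -313 + 868*(-8 - 7) = -313 + 868*(-15) = -313 - 13020 = -13333)
f/3611296 + 3038266/3779728 = -13333/3611296 + 3038266/3779728 = -13333*1/3611296 + 3038266*(1/3779728) = -13333/3611296 + 1519133/1889864 = 682605171207/853107287968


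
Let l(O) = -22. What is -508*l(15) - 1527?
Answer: 9649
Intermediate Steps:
-508*l(15) - 1527 = -508*(-22) - 1527 = 11176 - 1527 = 9649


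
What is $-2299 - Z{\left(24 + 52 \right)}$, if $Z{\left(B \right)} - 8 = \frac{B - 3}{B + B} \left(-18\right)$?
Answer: $- \frac{174675}{76} \approx -2298.4$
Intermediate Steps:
$Z{\left(B \right)} = 8 - \frac{9 \left(-3 + B\right)}{B}$ ($Z{\left(B \right)} = 8 + \frac{B - 3}{B + B} \left(-18\right) = 8 + \frac{-3 + B}{2 B} \left(-18\right) = 8 - \frac{9 \left(-3 + B\right)}{B}$)
$-2299 - Z{\left(24 + 52 \right)} = -2299 - \frac{27 - \left(24 + 52\right)}{24 + 52} = -2299 - \frac{27 - 76}{76} = -2299 - \frac{1}{76} \left(-49\right) = -2299 - - \frac{49}{76} = -2299 + \frac{49}{76} = - \frac{174675}{76}$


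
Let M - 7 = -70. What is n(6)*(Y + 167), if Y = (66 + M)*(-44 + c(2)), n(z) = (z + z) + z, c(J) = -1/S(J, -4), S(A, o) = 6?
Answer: 621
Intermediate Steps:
c(J) = -⅙ (c(J) = -1/6 = -1*⅙ = -⅙)
M = -63 (M = 7 - 70 = -63)
n(z) = 3*z (n(z) = 2*z + z = 3*z)
Y = -265/2 (Y = (66 - 63)*(-44 - ⅙) = 3*(-265/6) = -265/2 ≈ -132.50)
n(6)*(Y + 167) = (3*6)*(-265/2 + 167) = 18*(69/2) = 621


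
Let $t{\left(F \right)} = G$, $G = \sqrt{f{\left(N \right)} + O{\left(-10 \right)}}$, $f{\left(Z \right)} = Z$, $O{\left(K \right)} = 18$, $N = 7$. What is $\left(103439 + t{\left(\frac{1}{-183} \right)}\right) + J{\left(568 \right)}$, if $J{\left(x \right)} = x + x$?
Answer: $104580$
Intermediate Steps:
$J{\left(x \right)} = 2 x$
$G = 5$ ($G = \sqrt{7 + 18} = \sqrt{25} = 5$)
$t{\left(F \right)} = 5$
$\left(103439 + t{\left(\frac{1}{-183} \right)}\right) + J{\left(568 \right)} = \left(103439 + 5\right) + 2 \cdot 568 = 103444 + 1136 = 104580$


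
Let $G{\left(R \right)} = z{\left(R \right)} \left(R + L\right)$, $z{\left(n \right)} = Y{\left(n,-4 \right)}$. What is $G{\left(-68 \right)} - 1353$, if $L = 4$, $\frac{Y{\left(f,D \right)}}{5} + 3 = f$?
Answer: $21367$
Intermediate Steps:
$Y{\left(f,D \right)} = -15 + 5 f$
$z{\left(n \right)} = -15 + 5 n$
$G{\left(R \right)} = \left(-15 + 5 R\right) \left(4 + R\right)$ ($G{\left(R \right)} = \left(-15 + 5 R\right) \left(R + 4\right) = \left(-15 + 5 R\right) \left(4 + R\right)$)
$G{\left(-68 \right)} - 1353 = 5 \left(-3 - 68\right) \left(4 - 68\right) - 1353 = 5 \left(-71\right) \left(-64\right) - 1353 = 22720 - 1353 = 21367$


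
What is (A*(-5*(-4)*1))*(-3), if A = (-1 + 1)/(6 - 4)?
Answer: 0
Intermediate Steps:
A = 0 (A = 0/2 = 0*(½) = 0)
(A*(-5*(-4)*1))*(-3) = (0*(-5*(-4)*1))*(-3) = (0*(20*1))*(-3) = (0*20)*(-3) = 0*(-3) = 0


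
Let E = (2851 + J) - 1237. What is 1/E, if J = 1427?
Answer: 1/3041 ≈ 0.00032884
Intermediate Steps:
E = 3041 (E = (2851 + 1427) - 1237 = 4278 - 1237 = 3041)
1/E = 1/3041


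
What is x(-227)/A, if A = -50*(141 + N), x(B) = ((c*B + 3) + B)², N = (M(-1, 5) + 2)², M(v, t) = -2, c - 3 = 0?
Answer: -32761/282 ≈ -116.17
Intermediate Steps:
c = 3 (c = 3 + 0 = 3)
N = 0 (N = (-2 + 2)² = 0² = 0)
x(B) = (3 + 4*B)² (x(B) = ((3*B + 3) + B)² = ((3 + 3*B) + B)² = (3 + 4*B)²)
A = -7050 (A = -50*(141 + 0) = -50*141 = -7050)
x(-227)/A = (3 + 4*(-227))²/(-7050) = (3 - 908)²*(-1/7050) = (-905)²*(-1/7050) = 819025*(-1/7050) = -32761/282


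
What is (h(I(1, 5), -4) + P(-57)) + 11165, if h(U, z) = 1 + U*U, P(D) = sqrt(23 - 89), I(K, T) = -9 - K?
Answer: 11266 + I*sqrt(66) ≈ 11266.0 + 8.124*I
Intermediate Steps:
P(D) = I*sqrt(66) (P(D) = sqrt(-66) = I*sqrt(66))
h(U, z) = 1 + U**2
(h(I(1, 5), -4) + P(-57)) + 11165 = ((1 + (-9 - 1*1)**2) + I*sqrt(66)) + 11165 = ((1 + (-9 - 1)**2) + I*sqrt(66)) + 11165 = ((1 + (-10)**2) + I*sqrt(66)) + 11165 = ((1 + 100) + I*sqrt(66)) + 11165 = (101 + I*sqrt(66)) + 11165 = 11266 + I*sqrt(66)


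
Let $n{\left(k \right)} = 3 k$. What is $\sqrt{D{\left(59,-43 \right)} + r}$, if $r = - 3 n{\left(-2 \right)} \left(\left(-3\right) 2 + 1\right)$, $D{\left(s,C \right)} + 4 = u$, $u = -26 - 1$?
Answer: $11 i \approx 11.0 i$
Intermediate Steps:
$u = -27$ ($u = -26 - 1 = -27$)
$D{\left(s,C \right)} = -31$ ($D{\left(s,C \right)} = -4 - 27 = -31$)
$r = -90$ ($r = - 3 \cdot 3 \left(-2\right) \left(\left(-3\right) 2 + 1\right) = \left(-3\right) \left(-6\right) \left(-6 + 1\right) = 18 \left(-5\right) = -90$)
$\sqrt{D{\left(59,-43 \right)} + r} = \sqrt{-31 - 90} = \sqrt{-121} = 11 i$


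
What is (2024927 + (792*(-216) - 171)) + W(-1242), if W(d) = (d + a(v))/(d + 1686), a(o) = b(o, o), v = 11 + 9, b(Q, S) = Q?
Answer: 411517237/222 ≈ 1.8537e+6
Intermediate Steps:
v = 20
a(o) = o
W(d) = (20 + d)/(1686 + d) (W(d) = (d + 20)/(d + 1686) = (20 + d)/(1686 + d))
(2024927 + (792*(-216) - 171)) + W(-1242) = (2024927 + (792*(-216) - 171)) + (20 - 1242)/(1686 - 1242) = (2024927 + (-171072 - 171)) - 1222/444 = (2024927 - 171243) + (1/444)*(-1222) = 1853684 - 611/222 = 411517237/222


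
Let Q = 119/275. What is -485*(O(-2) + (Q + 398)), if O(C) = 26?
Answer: -11321743/55 ≈ -2.0585e+5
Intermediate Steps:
Q = 119/275 (Q = 119*(1/275) = 119/275 ≈ 0.43273)
-485*(O(-2) + (Q + 398)) = -485*(26 + (119/275 + 398)) = -485*(26 + 109569/275) = -485*116719/275 = -11321743/55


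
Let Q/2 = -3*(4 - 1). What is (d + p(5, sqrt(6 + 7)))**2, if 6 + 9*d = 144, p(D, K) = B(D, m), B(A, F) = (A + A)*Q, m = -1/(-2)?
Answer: 244036/9 ≈ 27115.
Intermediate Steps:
m = 1/2 (m = -1*(-1/2) = 1/2 ≈ 0.50000)
Q = -18 (Q = 2*(-3*(4 - 1)) = 2*(-3*3) = 2*(-9) = -18)
B(A, F) = -36*A (B(A, F) = (A + A)*(-18) = (2*A)*(-18) = -36*A)
p(D, K) = -36*D
d = 46/3 (d = -2/3 + (1/9)*144 = -2/3 + 16 = 46/3 ≈ 15.333)
(d + p(5, sqrt(6 + 7)))**2 = (46/3 - 36*5)**2 = (46/3 - 180)**2 = (-494/3)**2 = 244036/9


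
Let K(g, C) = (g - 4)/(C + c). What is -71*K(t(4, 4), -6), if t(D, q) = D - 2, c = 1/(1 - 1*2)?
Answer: -142/7 ≈ -20.286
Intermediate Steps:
c = -1 (c = 1/(1 - 2) = 1/(-1) = -1)
t(D, q) = -2 + D
K(g, C) = (-4 + g)/(-1 + C) (K(g, C) = (g - 4)/(C - 1) = (-4 + g)/(-1 + C))
-71*K(t(4, 4), -6) = -71*(-4 + (-2 + 4))/(-1 - 6) = -71*(-4 + 2)/(-7) = -(-71)*(-2)/7 = -71*2/7 = -142/7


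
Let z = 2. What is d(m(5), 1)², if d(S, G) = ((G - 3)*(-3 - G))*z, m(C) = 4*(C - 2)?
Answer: 256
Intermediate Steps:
m(C) = -8 + 4*C (m(C) = 4*(-2 + C) = -8 + 4*C)
d(S, G) = 2*(-3 + G)*(-3 - G) (d(S, G) = ((G - 3)*(-3 - G))*2 = ((-3 + G)*(-3 - G))*2 = 2*(-3 + G)*(-3 - G))
d(m(5), 1)² = (18 - 2*1²)² = (18 - 2*1)² = (18 - 2)² = 16² = 256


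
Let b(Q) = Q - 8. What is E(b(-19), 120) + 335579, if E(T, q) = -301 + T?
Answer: 335251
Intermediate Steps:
b(Q) = -8 + Q
E(b(-19), 120) + 335579 = (-301 + (-8 - 19)) + 335579 = (-301 - 27) + 335579 = -328 + 335579 = 335251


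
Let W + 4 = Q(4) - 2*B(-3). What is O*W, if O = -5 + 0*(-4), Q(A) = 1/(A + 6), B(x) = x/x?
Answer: 59/2 ≈ 29.500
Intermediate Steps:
B(x) = 1
Q(A) = 1/(6 + A)
O = -5 (O = -5 + 0 = -5)
W = -59/10 (W = -4 + (1/(6 + 4) - 2*1) = -4 + (1/10 - 2) = -4 + (⅒ - 2) = -4 - 19/10 = -59/10 ≈ -5.9000)
O*W = -5*(-59/10) = 59/2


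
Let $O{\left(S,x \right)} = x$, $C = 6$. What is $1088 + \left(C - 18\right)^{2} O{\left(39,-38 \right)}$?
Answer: $-4384$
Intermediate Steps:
$1088 + \left(C - 18\right)^{2} O{\left(39,-38 \right)} = 1088 + \left(6 - 18\right)^{2} \left(-38\right) = 1088 + \left(-12\right)^{2} \left(-38\right) = 1088 + 144 \left(-38\right) = 1088 - 5472 = -4384$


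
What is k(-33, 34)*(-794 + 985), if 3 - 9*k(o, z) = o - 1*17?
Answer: 10123/9 ≈ 1124.8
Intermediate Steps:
k(o, z) = 20/9 - o/9 (k(o, z) = ⅓ - (o - 1*17)/9 = ⅓ - (o - 17)/9 = ⅓ - (-17 + o)/9 = ⅓ + (17/9 - o/9) = 20/9 - o/9)
k(-33, 34)*(-794 + 985) = (20/9 - ⅑*(-33))*(-794 + 985) = (20/9 + 11/3)*191 = (53/9)*191 = 10123/9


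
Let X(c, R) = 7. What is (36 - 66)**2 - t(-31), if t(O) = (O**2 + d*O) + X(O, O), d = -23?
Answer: -781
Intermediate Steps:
t(O) = 7 + O**2 - 23*O (t(O) = (O**2 - 23*O) + 7 = 7 + O**2 - 23*O)
(36 - 66)**2 - t(-31) = (36 - 66)**2 - (7 + (-31)**2 - 23*(-31)) = (-30)**2 - (7 + 961 + 713) = 900 - 1*1681 = 900 - 1681 = -781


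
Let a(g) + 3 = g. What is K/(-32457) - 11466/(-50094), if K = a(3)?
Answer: 637/2783 ≈ 0.22889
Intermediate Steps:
a(g) = -3 + g
K = 0 (K = -3 + 3 = 0)
K/(-32457) - 11466/(-50094) = 0/(-32457) - 11466/(-50094) = 0*(-1/32457) - 11466*(-1/50094) = 0 + 637/2783 = 637/2783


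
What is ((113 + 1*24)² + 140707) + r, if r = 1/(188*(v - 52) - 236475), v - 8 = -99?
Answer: 41999439883/263359 ≈ 1.5948e+5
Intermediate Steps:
v = -91 (v = 8 - 99 = -91)
r = -1/263359 (r = 1/(188*(-91 - 52) - 236475) = 1/(188*(-143) - 236475) = 1/(-26884 - 236475) = 1/(-263359) = -1/263359 ≈ -3.7971e-6)
((113 + 1*24)² + 140707) + r = ((113 + 1*24)² + 140707) - 1/263359 = ((113 + 24)² + 140707) - 1/263359 = (137² + 140707) - 1/263359 = (18769 + 140707) - 1/263359 = 159476 - 1/263359 = 41999439883/263359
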